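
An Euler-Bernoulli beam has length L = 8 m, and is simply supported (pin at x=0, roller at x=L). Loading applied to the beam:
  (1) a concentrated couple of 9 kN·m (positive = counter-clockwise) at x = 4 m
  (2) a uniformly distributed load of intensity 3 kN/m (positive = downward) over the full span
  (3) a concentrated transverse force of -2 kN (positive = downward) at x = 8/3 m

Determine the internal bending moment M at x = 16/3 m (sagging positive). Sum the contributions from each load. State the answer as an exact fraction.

Load 1 — applied couple M₀=9 kN·m at a=4 m (b=L-a=4):
  M_1 = M₀x/L - M₀  [x>a] = 9·(16/3)/8 - 9 = -3 kN·m
Load 2 — uniform load w=3 kN/m over full span:
  M_2 = wx(L-x)/2 = 3·(16/3)·(8-(16/3))/2 = 64/3 kN·m
Load 3 — point force P=-2 kN at a=8/3 m (b=L-a=16/3):
  M_3 = Pa(L-x)/L  [x>a] = (-2)·(8/3)·(8-(16/3))/8 = -16/9 kN·m
Superposition: M = Σ M_i = 149/9 kN·m ≈ 16.555556 kN·m

M(16/3) = 149/9 kN·m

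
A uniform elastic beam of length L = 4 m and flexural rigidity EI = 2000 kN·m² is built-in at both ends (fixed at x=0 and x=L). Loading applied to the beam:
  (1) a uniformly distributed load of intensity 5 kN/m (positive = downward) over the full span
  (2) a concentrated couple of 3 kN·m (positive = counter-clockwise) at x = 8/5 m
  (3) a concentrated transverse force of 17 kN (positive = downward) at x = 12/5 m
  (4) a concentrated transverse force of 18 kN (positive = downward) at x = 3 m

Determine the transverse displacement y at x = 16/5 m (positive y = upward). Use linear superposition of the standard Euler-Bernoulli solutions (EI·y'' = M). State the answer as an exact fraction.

y(16/5) = -247861/93750000 m

Load 1 — uniform load w=5 kN/m over full span:
  y_1 = -wx²(L-x)²/(24EI) = -5·(16/5)²·(4-(16/5))²/(24·2000) = -32/46875 m
Load 2 — applied couple M₀=3 kN·m at a=8/5 m (b=L-a=12/5):
  y_2 = (R_Ax³/6 - M_Ax²/2 - M₀(x-a)²/2)/EI  [x>a] with R_A=27/25, M_A=9/25 = ((27/25)·(16/5)³/6 - (9/25)·(16/5)²/2 - 3·((16/5)-(8/5))²/2)/2000 = 42/390625 m
Load 3 — point force P=17 kN at a=12/5 m (b=L-a=8/5):
  y_3 = -Pa²(L-x)²(3bL-(3b+a)(L-x))/(6L³EI)  [x>a] = -17·(12/5)²·(4-(16/5))²·(3·(8/5)·4-(3·(8/5)+(12/5))·(4-(16/5)))/(6·4³·2000) = -2142/1953125 m
Load 4 — point force P=18 kN at a=3 m (b=L-a=1):
  y_4 = -Pa²(L-x)²(3bL-(3b+a)(L-x))/(6L³EI)  [x>a] = -18·3²·(4-(16/5))²·(3·1·4-(3·1+3)·(4-(16/5)))/(6·4³·2000) = -243/250000 m
Superposition: y = Σ y_i = -247861/93750000 m ≈ -0.002644 m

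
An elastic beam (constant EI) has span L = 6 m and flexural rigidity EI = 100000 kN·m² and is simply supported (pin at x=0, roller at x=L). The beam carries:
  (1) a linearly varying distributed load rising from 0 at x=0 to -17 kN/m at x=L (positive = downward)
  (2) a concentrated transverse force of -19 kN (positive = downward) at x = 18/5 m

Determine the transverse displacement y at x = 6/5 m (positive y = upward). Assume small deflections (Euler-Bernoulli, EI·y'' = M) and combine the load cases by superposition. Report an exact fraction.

Load 1 — triangular load w₀=-17 kN/m (0→w₀ over full span):
  y_1 = -w₀x(7L⁴-10L²x²+3x⁴)/(360LEI) = -(-17)·(6/5)·(7·6⁴-10·6²·(6/5)²+3·(6/5)⁴)/(360·6·100000) = 39474/48828125 m
Load 2 — point force P=-19 kN at a=18/5 m (b=L-a=12/5):
  y_2 = -Pbx(L²-b²-x²)/(6LEI)  [x≤a] = -(-19)·(12/5)·(6/5)·(6²-(12/5)²-(6/5)²)/(6·6·100000) = 171/390625 m
Superposition: y = Σ y_i = 60849/48828125 m ≈ 0.001246 m

y(6/5) = 60849/48828125 m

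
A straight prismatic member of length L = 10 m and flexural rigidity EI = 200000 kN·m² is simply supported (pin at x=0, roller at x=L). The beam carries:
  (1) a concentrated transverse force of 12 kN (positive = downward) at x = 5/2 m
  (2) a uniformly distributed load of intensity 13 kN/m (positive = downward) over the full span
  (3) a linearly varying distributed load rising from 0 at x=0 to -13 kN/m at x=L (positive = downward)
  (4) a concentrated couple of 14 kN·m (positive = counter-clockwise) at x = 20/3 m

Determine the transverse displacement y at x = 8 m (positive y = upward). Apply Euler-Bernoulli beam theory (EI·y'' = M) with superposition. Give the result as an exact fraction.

Load 1 — point force P=12 kN at a=5/2 m (b=L-a=15/2):
  y_1 = -Pa(L-x)(2Lx-a²-x²)/(6LEI)  [x>a] = -12·(5/2)·(10-8)·(2·10·8-(5/2)²-8²)/(6·10·200000) = -359/800000 m
Load 2 — uniform load w=13 kN/m over full span:
  y_2 = -wx(L³-2Lx²+x³)/(24EI) = -13·8·(10³-2·10·8²+8³)/(24·200000) = -377/75000 m
Load 3 — triangular load w₀=-13 kN/m (0→w₀ over full span):
  y_3 = -w₀x(7L⁴-10L²x²+3x⁴)/(360LEI) = -(-13)·8·(7·10⁴-10·10²·8²+3·8⁴)/(360·10·200000) = 1651/625000 m
Load 4 — applied couple M₀=14 kN·m at a=20/3 m (b=L-a=10/3):
  y_4 = (M₀x³/(6L)-M₀(x-a)²/2+C₁x)/EI  [x>a] with C₁=M₀(3b²-L²)/(6L)=-140/9 = (14·8³/(6·10)-14·(8-(20/3))²/2+(-140/9)·8)/200000 = -49/562500 m
Superposition: y = Σ y_i = -525767/180000000 m ≈ -0.002921 m

y(8) = -525767/180000000 m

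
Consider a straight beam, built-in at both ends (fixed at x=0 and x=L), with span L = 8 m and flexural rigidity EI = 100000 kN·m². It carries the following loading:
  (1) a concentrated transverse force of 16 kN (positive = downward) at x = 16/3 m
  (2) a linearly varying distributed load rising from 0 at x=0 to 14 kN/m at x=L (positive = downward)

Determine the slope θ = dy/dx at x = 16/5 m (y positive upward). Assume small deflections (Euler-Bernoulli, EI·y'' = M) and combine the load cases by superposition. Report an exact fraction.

θ(16/5) = -4624/17578125 rad

Load 1 — point force P=16 kN at a=16/3 m (b=L-a=8/3):
  θ_1 = -Pb²x(2aL-(3a+b)x)/(2L³EI)  [x≤a] = -16·(8/3)²·(16/5)·(2·(16/3)·8-(3·(16/3)+(8/3))·(16/5))/(2·8³·100000) = -64/703125 rad
Load 2 — triangular load w₀=14 kN/m (0→w₀ over full span):
  θ_2 = -w₀(2x(L-x)(L-2x)(x+2L)+x²(L-x)²)/(120LEI) = -14·(2·(16/5)·(8-(16/5))·(8-2·(16/5))·((16/5)+2·8)+(16/5)²·(8-(16/5))²)/(120·8·100000) = -336/1953125 rad
Superposition: θ = Σ θ_i = -4624/17578125 rad ≈ -0.000263 rad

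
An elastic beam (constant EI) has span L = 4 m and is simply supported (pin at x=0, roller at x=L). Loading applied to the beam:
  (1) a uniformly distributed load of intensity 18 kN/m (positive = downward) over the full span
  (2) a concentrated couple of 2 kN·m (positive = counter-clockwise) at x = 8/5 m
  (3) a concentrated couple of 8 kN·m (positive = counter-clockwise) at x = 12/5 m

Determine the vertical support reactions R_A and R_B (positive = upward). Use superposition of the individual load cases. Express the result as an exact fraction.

Load 1 — uniform load w=18 kN/m over full span:
  R_A = wL/2 = 18·4/2 = 36 kN
  R_B = wL/2 = 18·4/2 = 36 kN
Load 2 — applied couple M₀=2 kN·m at a=8/5 m (b=L-a=12/5):
  R_A = M₀/L = 2/4 = 1/2 kN
  R_B = -M₀/L = -2/4 = -1/2 kN
Load 3 — applied couple M₀=8 kN·m at a=12/5 m (b=L-a=8/5):
  R_A = M₀/L = 8/4 = 2 kN
  R_B = -M₀/L = -8/4 = -2 kN
Superposition: R_A = 77/2 kN, R_B = 67/2 kN

R_A = 77/2 kN, R_B = 67/2 kN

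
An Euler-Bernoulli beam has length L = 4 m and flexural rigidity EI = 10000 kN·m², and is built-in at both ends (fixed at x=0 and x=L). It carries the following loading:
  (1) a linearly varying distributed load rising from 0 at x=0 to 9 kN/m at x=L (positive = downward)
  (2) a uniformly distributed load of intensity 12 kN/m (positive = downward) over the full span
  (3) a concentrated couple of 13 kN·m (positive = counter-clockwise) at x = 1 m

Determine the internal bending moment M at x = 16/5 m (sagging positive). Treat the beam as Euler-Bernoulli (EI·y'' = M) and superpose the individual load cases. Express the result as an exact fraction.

M(16/5) = 1379/2000 kN·m

Load 1 — triangular load w₀=9 kN/m (0→w₀ over full span):
  M_1 = 3w₀Lx/20 - w₀L²/30 - w₀x³/(6L) = 3·9·4·(16/5)/20 - 9·4²/30 - 9·(16/5)³/(6·4) = 24/125 kN·m
Load 2 — uniform load w=12 kN/m over full span:
  M_2 = wLx/2 - wL²/12 - wx²/2 = 12·4·(16/5)/2 - 12·4²/12 - 12·(16/5)²/2 = -16/25 kN·m
Load 3 — applied couple M₀=13 kN·m at a=1 m (b=L-a=3):
  M_3 = R_Ax - M_A - M₀  [x>a] with R_A=117/32, M_A=-39/16 = (117/32)·(16/5) - (-39/16) - 13 = 91/80 kN·m
Superposition: M = Σ M_i = 1379/2000 kN·m ≈ 0.689500 kN·m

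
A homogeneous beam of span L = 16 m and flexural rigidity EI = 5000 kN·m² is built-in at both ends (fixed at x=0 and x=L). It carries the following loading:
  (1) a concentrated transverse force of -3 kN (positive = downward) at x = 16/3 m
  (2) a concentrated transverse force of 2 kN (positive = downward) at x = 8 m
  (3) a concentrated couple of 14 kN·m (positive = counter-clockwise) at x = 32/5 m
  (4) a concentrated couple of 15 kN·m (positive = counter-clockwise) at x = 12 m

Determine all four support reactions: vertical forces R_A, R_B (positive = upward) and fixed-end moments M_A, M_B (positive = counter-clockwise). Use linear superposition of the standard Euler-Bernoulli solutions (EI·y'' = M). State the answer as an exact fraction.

R_A = 31463/28800 kN, M_A = 11723/3600 kN·m, R_B = -60263/28800 kN, M_B = 4403/3600 kN·m

Load 1 — point force P=-3 kN at a=16/3 m (b=L-a=32/3):
  R_A = Pb²(3a+b)/L³ = (-3)·(32/3)²·(3·(16/3)+(32/3))/16³ = -20/9 kN
  M_A = Pab²/L² = (-3)·(16/3)·(32/3)²/16² = -64/9 kN·m
  R_B = Pa²(a+3b)/L³ = (-3)·(16/3)²·((16/3)+3·(32/3))/16³ = -7/9 kN
  M_B = -Pa²b/L² = -(-3)·(16/3)²·(32/3)/16² = 32/9 kN·m
Load 2 — point force P=2 kN at a=8 m (b=L-a=8):
  R_A = Pb²(3a+b)/L³ = 2·8²·(3·8+8)/16³ = 1 kN
  M_A = Pab²/L² = 2·8·8²/16² = 4 kN·m
  R_B = Pa²(a+3b)/L³ = 2·8²·(8+3·8)/16³ = 1 kN
  M_B = -Pa²b/L² = -2·8²·8/16² = -4 kN·m
Load 3 — applied couple M₀=14 kN·m at a=32/5 m (b=L-a=48/5):
  R_A = 6M₀ab/L³ = 6·14·(32/5)·(48/5)/16³ = 63/50 kN
  M_A = M₀b(2a-b)/L² = 14·(48/5)·(2·(32/5)-(48/5))/16² = 42/25 kN·m
  R_B = -6M₀ab/L³ = -6·14·(32/5)·(48/5)/16³ = -63/50 kN
  M_B = M₀a(2b-a)/L² = 14·(32/5)·(2·(48/5)-(32/5))/16² = 112/25 kN·m
Load 4 — applied couple M₀=15 kN·m at a=12 m (b=L-a=4):
  R_A = 6M₀ab/L³ = 6·15·12·4/16³ = 135/128 kN
  M_A = M₀b(2a-b)/L² = 15·4·(2·12-4)/16² = 75/16 kN·m
  R_B = -6M₀ab/L³ = -6·15·12·4/16³ = -135/128 kN
  M_B = M₀a(2b-a)/L² = 15·12·(2·4-12)/16² = -45/16 kN·m
Superposition: R_A = 31463/28800 kN, M_A = 11723/3600 kN·m, R_B = -60263/28800 kN, M_B = 4403/3600 kN·m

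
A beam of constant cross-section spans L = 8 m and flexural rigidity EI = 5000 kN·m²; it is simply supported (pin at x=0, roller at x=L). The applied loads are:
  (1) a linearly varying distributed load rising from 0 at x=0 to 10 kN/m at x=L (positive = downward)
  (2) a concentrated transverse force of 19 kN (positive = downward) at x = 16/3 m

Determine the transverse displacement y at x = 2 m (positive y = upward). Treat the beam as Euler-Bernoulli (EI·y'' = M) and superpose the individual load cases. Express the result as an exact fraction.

y(2) = -23759/405000 m

Load 1 — triangular load w₀=10 kN/m (0→w₀ over full span):
  y_1 = -w₀x(7L⁴-10L²x²+3x⁴)/(360LEI) = -10·2·(7·8⁴-10·8²·2²+3·2⁴)/(360·8·5000) = -109/3000 m
Load 2 — point force P=19 kN at a=16/3 m (b=L-a=8/3):
  y_2 = -Pbx(L²-b²-x²)/(6LEI)  [x≤a] = -19·(8/3)·2·(8²-(8/3)²-2²)/(6·8·5000) = -2261/101250 m
Superposition: y = Σ y_i = -23759/405000 m ≈ -0.058664 m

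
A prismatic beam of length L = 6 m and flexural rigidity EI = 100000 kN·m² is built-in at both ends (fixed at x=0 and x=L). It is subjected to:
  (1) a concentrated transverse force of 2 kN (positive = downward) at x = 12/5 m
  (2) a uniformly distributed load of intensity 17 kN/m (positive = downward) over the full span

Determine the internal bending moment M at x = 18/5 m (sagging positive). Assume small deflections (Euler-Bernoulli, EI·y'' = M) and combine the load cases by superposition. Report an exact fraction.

M(18/5) = 14361/625 kN·m

Load 1 — point force P=2 kN at a=12/5 m (b=L-a=18/5):
  M_1 = Pa²(a+3b)(L-x)/L³ - Pa²b/L²  [x>a] = 2·(12/5)²·((12/5)+3·(18/5))·(6-(18/5))/6³ - 2·(12/5)²·(18/5)/6² = 336/625 kN·m
Load 2 — uniform load w=17 kN/m over full span:
  M_2 = wLx/2 - wL²/12 - wx²/2 = 17·6·(18/5)/2 - 17·6²/12 - 17·(18/5)²/2 = 561/25 kN·m
Superposition: M = Σ M_i = 14361/625 kN·m ≈ 22.977600 kN·m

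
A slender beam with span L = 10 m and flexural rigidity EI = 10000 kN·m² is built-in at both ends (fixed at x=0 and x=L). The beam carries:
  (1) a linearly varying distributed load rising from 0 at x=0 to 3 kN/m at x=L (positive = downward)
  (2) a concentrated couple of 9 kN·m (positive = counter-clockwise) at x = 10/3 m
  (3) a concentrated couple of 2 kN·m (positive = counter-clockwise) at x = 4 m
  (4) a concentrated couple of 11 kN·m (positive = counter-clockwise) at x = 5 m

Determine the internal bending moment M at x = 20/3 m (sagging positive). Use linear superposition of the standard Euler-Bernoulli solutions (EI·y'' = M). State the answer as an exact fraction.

Load 1 — triangular load w₀=3 kN/m (0→w₀ over full span):
  M_1 = 3w₀Lx/20 - w₀L²/30 - w₀x³/(6L) = 3·3·10·(20/3)/20 - 3·10²/30 - 3·(20/3)³/(6·10) = 140/27 kN·m
Load 2 — applied couple M₀=9 kN·m at a=10/3 m (b=L-a=20/3):
  M_2 = R_Ax - M_A - M₀  [x>a] with R_A=6/5, M_A=0 = (6/5)·(20/3) - 0 - 9 = -1 kN·m
Load 3 — applied couple M₀=2 kN·m at a=4 m (b=L-a=6):
  M_3 = R_Ax - M_A - M₀  [x>a] with R_A=36/125, M_A=6/25 = (36/125)·(20/3) - (6/25) - 2 = -8/25 kN·m
Load 4 — applied couple M₀=11 kN·m at a=5 m (b=L-a=5):
  M_4 = R_Ax - M_A - M₀  [x>a] with R_A=33/20, M_A=11/4 = (33/20)·(20/3) - (11/4) - 11 = -11/4 kN·m
Superposition: M = Σ M_i = 3011/2700 kN·m ≈ 1.115185 kN·m

M(20/3) = 3011/2700 kN·m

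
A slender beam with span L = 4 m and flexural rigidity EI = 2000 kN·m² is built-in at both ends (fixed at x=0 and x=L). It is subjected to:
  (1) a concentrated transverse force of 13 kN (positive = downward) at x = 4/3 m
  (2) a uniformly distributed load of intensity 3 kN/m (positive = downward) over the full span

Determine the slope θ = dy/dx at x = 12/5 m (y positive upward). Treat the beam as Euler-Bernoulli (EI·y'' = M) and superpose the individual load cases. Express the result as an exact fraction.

Load 1 — point force P=13 kN at a=4/3 m (b=L-a=8/3):
  θ_1 = Pa²(L-x)(2bL-(3b+a)(L-x))/(2L³EI)  [x>a] = 13·(4/3)²·(4-(12/5))·(2·(8/3)·4-(3·(8/3)+(4/3))·(4-(12/5)))/(2·4³·2000) = 26/28125 rad
Load 2 — uniform load w=3 kN/m over full span:
  θ_2 = -wx(L-x)(L-2x)/(12EI) = -3·(12/5)·(4-(12/5))·(4-2·(12/5))/(12·2000) = 6/15625 rad
Superposition: θ = Σ θ_i = 184/140625 rad ≈ 0.001308 rad

θ(12/5) = 184/140625 rad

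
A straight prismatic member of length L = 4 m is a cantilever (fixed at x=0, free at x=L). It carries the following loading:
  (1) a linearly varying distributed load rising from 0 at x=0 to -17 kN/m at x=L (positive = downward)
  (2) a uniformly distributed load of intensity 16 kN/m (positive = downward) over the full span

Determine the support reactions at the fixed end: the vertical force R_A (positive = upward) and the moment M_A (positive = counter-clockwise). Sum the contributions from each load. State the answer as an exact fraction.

Load 1 — triangular load w₀=-17 kN/m (0→w₀ over full span):
  R_A = w₀L/2 = (-17)·4/2 = -34 kN
  M_A = w₀L²/3 = (-17)·4²/3 = -272/3 kN·m
Load 2 — uniform load w=16 kN/m over full span:
  R_A = wL = 16·4 = 64 kN
  M_A = wL²/2 = 16·4²/2 = 128 kN·m
Superposition: R_A = 30 kN, M_A = 112/3 kN·m

R_A = 30 kN, M_A = 112/3 kN·m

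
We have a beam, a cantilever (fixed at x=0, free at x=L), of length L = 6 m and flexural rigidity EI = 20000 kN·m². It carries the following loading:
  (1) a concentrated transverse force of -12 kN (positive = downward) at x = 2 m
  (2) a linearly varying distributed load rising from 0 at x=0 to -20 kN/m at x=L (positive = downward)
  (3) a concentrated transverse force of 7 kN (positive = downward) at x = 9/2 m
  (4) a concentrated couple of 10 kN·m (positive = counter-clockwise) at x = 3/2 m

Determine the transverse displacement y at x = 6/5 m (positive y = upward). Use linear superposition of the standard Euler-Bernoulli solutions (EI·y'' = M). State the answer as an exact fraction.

Load 1 — point force P=-12 kN at a=2 m (b=L-a=4):
  y_1 = -Px²(3a-x)/(6EI)  [x≤a] = -(-12)·(6/5)²·(3·2-(6/5))/(6·20000) = 54/78125 m
Load 2 — triangular load w₀=-20 kN/m (0→w₀ over full span):
  y_2 = (w₀Lx³/12-w₀L²x²/6-w₀x⁵/(120L))/EI = ((-20)·6·(6/5)³/12-(-20)·6²·(6/5)²/6-(-20)·(6/5)⁵/(120·6))/20000 = 60777/7812500 m
Load 3 — point force P=7 kN at a=9/2 m (b=L-a=3/2):
  y_3 = -Px²(3a-x)/(6EI)  [x≤a] = -7·(6/5)²·(3·(9/2)-(6/5))/(6·20000) = -2583/2500000 m
Load 4 — applied couple M₀=10 kN·m at a=3/2 m (b=L-a=9/2):
  y_4 = M₀x²/(2EI)  [x≤a] = 10·(6/5)²/(2·20000) = 9/25000 m
Superposition: y = Σ y_i = 487341/62500000 m ≈ 0.007797 m

y(6/5) = 487341/62500000 m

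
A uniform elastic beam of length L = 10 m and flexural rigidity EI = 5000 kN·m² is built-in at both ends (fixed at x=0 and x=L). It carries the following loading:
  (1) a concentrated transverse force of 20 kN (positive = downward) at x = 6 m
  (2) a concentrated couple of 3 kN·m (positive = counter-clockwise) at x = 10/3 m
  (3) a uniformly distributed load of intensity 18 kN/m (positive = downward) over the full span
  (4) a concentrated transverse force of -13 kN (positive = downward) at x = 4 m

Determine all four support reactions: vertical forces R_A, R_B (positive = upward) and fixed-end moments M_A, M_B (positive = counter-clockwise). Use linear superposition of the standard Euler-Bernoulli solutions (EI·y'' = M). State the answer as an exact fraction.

R_A = 11127/125 kN, M_A = 3762/25 kN·m, R_B = 12248/125 kN, M_B = -4133/25 kN·m

Load 1 — point force P=20 kN at a=6 m (b=L-a=4):
  R_A = Pb²(3a+b)/L³ = 20·4²·(3·6+4)/10³ = 176/25 kN
  M_A = Pab²/L² = 20·6·4²/10² = 96/5 kN·m
  R_B = Pa²(a+3b)/L³ = 20·6²·(6+3·4)/10³ = 324/25 kN
  M_B = -Pa²b/L² = -20·6²·4/10² = -144/5 kN·m
Load 2 — applied couple M₀=3 kN·m at a=10/3 m (b=L-a=20/3):
  R_A = 6M₀ab/L³ = 6·3·(10/3)·(20/3)/10³ = 2/5 kN
  M_A = M₀b(2a-b)/L² = 3·(20/3)·(2·(10/3)-(20/3))/10² = 0 kN·m
  R_B = -6M₀ab/L³ = -6·3·(10/3)·(20/3)/10³ = -2/5 kN
  M_B = M₀a(2b-a)/L² = 3·(10/3)·(2·(20/3)-(10/3))/10² = 1 kN·m
Load 3 — uniform load w=18 kN/m over full span:
  R_A = wL/2 = 18·10/2 = 90 kN
  M_A = wL²/12 = 18·10²/12 = 150 kN·m
  R_B = wL/2 = 18·10/2 = 90 kN
  M_B = -wL²/12 = -18·10²/12 = -150 kN·m
Load 4 — point force P=-13 kN at a=4 m (b=L-a=6):
  R_A = Pb²(3a+b)/L³ = (-13)·6²·(3·4+6)/10³ = -1053/125 kN
  M_A = Pab²/L² = (-13)·4·6²/10² = -468/25 kN·m
  R_B = Pa²(a+3b)/L³ = (-13)·4²·(4+3·6)/10³ = -572/125 kN
  M_B = -Pa²b/L² = -(-13)·4²·6/10² = 312/25 kN·m
Superposition: R_A = 11127/125 kN, M_A = 3762/25 kN·m, R_B = 12248/125 kN, M_B = -4133/25 kN·m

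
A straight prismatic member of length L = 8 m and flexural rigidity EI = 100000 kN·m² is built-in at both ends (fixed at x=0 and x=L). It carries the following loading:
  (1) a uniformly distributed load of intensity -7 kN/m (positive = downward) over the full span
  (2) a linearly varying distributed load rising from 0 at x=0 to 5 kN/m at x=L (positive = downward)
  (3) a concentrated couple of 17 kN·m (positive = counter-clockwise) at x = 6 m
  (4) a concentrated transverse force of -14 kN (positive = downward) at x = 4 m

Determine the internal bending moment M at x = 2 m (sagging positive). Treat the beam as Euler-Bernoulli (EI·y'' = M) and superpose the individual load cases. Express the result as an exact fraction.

Load 1 — uniform load w=-7 kN/m over full span:
  M_1 = wLx/2 - wL²/12 - wx²/2 = (-7)·8·2/2 - (-7)·8²/12 - (-7)·2²/2 = -14/3 kN·m
Load 2 — triangular load w₀=5 kN/m (0→w₀ over full span):
  M_2 = 3w₀Lx/20 - w₀L²/30 - w₀x³/(6L) = 3·5·8·2/20 - 5·8²/30 - 5·2³/(6·8) = 1/2 kN·m
Load 3 — applied couple M₀=17 kN·m at a=6 m (b=L-a=2):
  M_3 = R_Ax - M_A  [x≤a] with R_A=153/64, M_A=85/16 = (153/64)·2 - (85/16) = -17/32 kN·m
Load 4 — point force P=-14 kN at a=4 m (b=L-a=4):
  M_4 = Pb²(3a+b)x/L³ - Pab²/L²  [x≤a] = (-14)·4²·(3·4+4)·2/8³ - (-14)·4·4²/8² = 0 kN·m
Superposition: M = Σ M_i = -451/96 kN·m ≈ -4.697917 kN·m

M(2) = -451/96 kN·m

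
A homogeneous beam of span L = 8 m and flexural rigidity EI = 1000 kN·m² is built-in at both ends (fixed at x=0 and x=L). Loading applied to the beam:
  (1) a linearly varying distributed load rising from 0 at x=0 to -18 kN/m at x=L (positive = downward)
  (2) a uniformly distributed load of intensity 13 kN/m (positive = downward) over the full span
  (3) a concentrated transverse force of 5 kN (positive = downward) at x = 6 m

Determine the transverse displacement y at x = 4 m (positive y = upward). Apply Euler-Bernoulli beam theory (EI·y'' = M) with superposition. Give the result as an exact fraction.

y(4) = -37/750 m

Load 1 — triangular load w₀=-18 kN/m (0→w₀ over full span):
  y_1 = -w₀x²(L-x)²(x+2L)/(120LEI) = -(-18)·4²·(8-4)²·(4+2·8)/(120·8·1000) = 12/125 m
Load 2 — uniform load w=13 kN/m over full span:
  y_2 = -wx²(L-x)²/(24EI) = -13·4²·(8-4)²/(24·1000) = -52/375 m
Load 3 — point force P=5 kN at a=6 m (b=L-a=2):
  y_3 = -Pb²x²(3aL-(3a+b)x)/(6L³EI)  [x≤a] = -5·2²·4²·(3·6·8-(3·6+2)·4)/(6·8³·1000) = -1/150 m
Superposition: y = Σ y_i = -37/750 m ≈ -0.049333 m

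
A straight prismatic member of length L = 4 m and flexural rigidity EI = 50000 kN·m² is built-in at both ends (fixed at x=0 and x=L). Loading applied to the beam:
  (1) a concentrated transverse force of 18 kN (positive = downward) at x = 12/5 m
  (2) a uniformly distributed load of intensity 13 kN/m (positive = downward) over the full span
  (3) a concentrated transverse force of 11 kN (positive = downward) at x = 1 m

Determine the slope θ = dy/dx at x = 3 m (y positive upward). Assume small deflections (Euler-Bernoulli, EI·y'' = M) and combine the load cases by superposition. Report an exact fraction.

θ(3) = 97913/400000000 rad

Load 1 — point force P=18 kN at a=12/5 m (b=L-a=8/5):
  θ_1 = Pa²(L-x)(2bL-(3b+a)(L-x))/(2L³EI)  [x>a] = 18·(12/5)²·(4-3)·(2·(8/5)·4-(3·(8/5)+(12/5))·(4-3))/(2·4³·50000) = 567/6250000 rad
Load 2 — uniform load w=13 kN/m over full span:
  θ_2 = -wx(L-x)(L-2x)/(12EI) = -13·3·(4-3)·(4-2·3)/(12·50000) = 13/100000 rad
Load 3 — point force P=11 kN at a=1 m (b=L-a=3):
  θ_3 = Pa²(L-x)(2bL-(3b+a)(L-x))/(2L³EI)  [x>a] = 11·1²·(4-3)·(2·3·4-(3·3+1)·(4-3))/(2·4³·50000) = 77/3200000 rad
Superposition: θ = Σ θ_i = 97913/400000000 rad ≈ 0.000245 rad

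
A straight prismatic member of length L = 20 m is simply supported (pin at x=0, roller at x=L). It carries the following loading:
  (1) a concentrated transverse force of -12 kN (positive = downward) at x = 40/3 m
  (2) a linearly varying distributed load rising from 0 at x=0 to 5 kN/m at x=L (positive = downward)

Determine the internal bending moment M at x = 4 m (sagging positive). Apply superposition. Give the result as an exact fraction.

Load 1 — point force P=-12 kN at a=40/3 m (b=L-a=20/3):
  M_1 = Pbx/L  [x≤a] = (-12)·(20/3)·4/20 = -16 kN·m
Load 2 — triangular load w₀=5 kN/m (0→w₀ over full span):
  M_2 = w₀Lx/6 - w₀x³/(6L) = 5·20·4/6 - 5·4³/(6·20) = 64 kN·m
Superposition: M = Σ M_i = 48 kN·m ≈ 48.000000 kN·m

M(4) = 48 kN·m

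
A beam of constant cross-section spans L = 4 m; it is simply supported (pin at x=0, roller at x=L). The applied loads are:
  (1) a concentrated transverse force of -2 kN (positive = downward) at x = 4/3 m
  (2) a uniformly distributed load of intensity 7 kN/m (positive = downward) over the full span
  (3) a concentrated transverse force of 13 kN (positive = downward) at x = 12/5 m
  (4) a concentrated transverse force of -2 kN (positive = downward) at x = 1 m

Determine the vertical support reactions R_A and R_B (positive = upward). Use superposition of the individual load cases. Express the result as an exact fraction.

R_A = 491/30 kN, R_B = 619/30 kN

Load 1 — point force P=-2 kN at a=4/3 m (b=L-a=8/3):
  R_A = Pb/L = (-2)·(8/3)/4 = -4/3 kN
  R_B = Pa/L = (-2)·(4/3)/4 = -2/3 kN
Load 2 — uniform load w=7 kN/m over full span:
  R_A = wL/2 = 7·4/2 = 14 kN
  R_B = wL/2 = 7·4/2 = 14 kN
Load 3 — point force P=13 kN at a=12/5 m (b=L-a=8/5):
  R_A = Pb/L = 13·(8/5)/4 = 26/5 kN
  R_B = Pa/L = 13·(12/5)/4 = 39/5 kN
Load 4 — point force P=-2 kN at a=1 m (b=L-a=3):
  R_A = Pb/L = (-2)·3/4 = -3/2 kN
  R_B = Pa/L = (-2)·1/4 = -1/2 kN
Superposition: R_A = 491/30 kN, R_B = 619/30 kN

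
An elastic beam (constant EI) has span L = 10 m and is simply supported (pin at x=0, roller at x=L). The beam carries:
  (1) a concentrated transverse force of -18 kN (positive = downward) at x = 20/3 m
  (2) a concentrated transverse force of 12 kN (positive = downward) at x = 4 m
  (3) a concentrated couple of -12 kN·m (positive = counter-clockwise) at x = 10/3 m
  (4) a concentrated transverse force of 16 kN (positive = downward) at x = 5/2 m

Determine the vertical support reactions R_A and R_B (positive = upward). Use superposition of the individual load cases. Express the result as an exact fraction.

Load 1 — point force P=-18 kN at a=20/3 m (b=L-a=10/3):
  R_A = Pb/L = (-18)·(10/3)/10 = -6 kN
  R_B = Pa/L = (-18)·(20/3)/10 = -12 kN
Load 2 — point force P=12 kN at a=4 m (b=L-a=6):
  R_A = Pb/L = 12·6/10 = 36/5 kN
  R_B = Pa/L = 12·4/10 = 24/5 kN
Load 3 — applied couple M₀=-12 kN·m at a=10/3 m (b=L-a=20/3):
  R_A = M₀/L = (-12)/10 = -6/5 kN
  R_B = -M₀/L = -(-12)/10 = 6/5 kN
Load 4 — point force P=16 kN at a=5/2 m (b=L-a=15/2):
  R_A = Pb/L = 16·(15/2)/10 = 12 kN
  R_B = Pa/L = 16·(5/2)/10 = 4 kN
Superposition: R_A = 12 kN, R_B = -2 kN

R_A = 12 kN, R_B = -2 kN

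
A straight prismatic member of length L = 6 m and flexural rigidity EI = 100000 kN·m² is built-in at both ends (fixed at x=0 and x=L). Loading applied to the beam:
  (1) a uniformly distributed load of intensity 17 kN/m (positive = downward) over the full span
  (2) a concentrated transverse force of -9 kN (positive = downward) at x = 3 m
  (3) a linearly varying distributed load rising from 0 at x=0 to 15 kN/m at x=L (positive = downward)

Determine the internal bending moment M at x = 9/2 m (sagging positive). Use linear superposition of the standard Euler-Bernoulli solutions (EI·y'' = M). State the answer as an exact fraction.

Load 1 — uniform load w=17 kN/m over full span:
  M_1 = wLx/2 - wL²/12 - wx²/2 = 17·6·(9/2)/2 - 17·6²/12 - 17·(9/2)²/2 = 51/8 kN·m
Load 2 — point force P=-9 kN at a=3 m (b=L-a=3):
  M_2 = Pa²(a+3b)(L-x)/L³ - Pa²b/L²  [x>a] = (-9)·3²·(3+3·3)·(6-(9/2))/6³ - (-9)·3²·3/6² = 0 kN·m
Load 3 — triangular load w₀=15 kN/m (0→w₀ over full span):
  M_3 = 3w₀Lx/20 - w₀L²/30 - w₀x³/(6L) = 3·15·6·(9/2)/20 - 15·6²/30 - 15·(9/2)³/(6·6) = 153/32 kN·m
Superposition: M = Σ M_i = 357/32 kN·m ≈ 11.156250 kN·m

M(9/2) = 357/32 kN·m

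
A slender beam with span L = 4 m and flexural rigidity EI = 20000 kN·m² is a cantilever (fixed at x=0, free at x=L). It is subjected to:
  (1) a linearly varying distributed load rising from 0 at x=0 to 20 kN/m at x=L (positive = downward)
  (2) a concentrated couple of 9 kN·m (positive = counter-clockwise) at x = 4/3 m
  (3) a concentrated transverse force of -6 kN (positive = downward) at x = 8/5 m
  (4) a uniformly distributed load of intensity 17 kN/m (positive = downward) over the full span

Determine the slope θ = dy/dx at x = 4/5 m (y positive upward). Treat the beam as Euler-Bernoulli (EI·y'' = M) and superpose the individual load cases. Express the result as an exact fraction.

Load 1 — triangular load w₀=20 kN/m (0→w₀ over full span):
  θ_1 = (w₀Lx²/4-w₀L²x/3-w₀x⁴/(24L))/EI = (20·4·(4/5)²/4-20·4²·(4/5)/3-20·(4/5)⁴/(24·4))/20000 = -851/234375 rad
Load 2 — applied couple M₀=9 kN·m at a=4/3 m (b=L-a=8/3):
  θ_2 = M₀x/EI  [x≤a] = 9·(4/5)/20000 = 9/25000 rad
Load 3 — point force P=-6 kN at a=8/5 m (b=L-a=12/5):
  θ_3 = -Px(2a-x)/(2EI)  [x≤a] = -(-6)·(4/5)·(2·(8/5)-(4/5))/(2·20000) = 9/31250 rad
Load 4 — uniform load w=17 kN/m over full span:
  θ_4 = -wx(x²-3Lx+3L²)/(6EI) = -17·(4/5)·((4/5)²-3·4·(4/5)+3·4²)/(6·20000) = -1037/234375 rad
Superposition: θ = Σ θ_i = -13889/1875000 rad ≈ -0.007407 rad

θ(4/5) = -13889/1875000 rad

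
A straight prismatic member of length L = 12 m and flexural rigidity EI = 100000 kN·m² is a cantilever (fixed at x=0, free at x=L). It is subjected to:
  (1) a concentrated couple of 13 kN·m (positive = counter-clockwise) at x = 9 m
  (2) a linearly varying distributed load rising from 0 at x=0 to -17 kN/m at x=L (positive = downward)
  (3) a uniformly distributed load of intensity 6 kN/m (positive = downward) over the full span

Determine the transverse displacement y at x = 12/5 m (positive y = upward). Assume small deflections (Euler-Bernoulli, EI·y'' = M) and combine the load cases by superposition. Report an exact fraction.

y(12/5) = 2083761/195312500 m

Load 1 — applied couple M₀=13 kN·m at a=9 m (b=L-a=3):
  y_1 = M₀x²/(2EI)  [x≤a] = 13·(12/5)²/(2·100000) = 117/312500 m
Load 2 — triangular load w₀=-17 kN/m (0→w₀ over full span):
  y_2 = (w₀Lx³/12-w₀L²x²/6-w₀x⁵/(120L))/EI = ((-17)·12·(12/5)³/12-(-17)·12²·(12/5)²/6-(-17)·(12/5)⁵/(120·12))/100000 = 1033209/48828125 m
Load 3 — uniform load w=6 kN/m over full span:
  y_3 = -wx²(x²-4Lx+6L²)/(24EI) = -6·(12/5)²·((12/5)²-4·12·(12/5)+6·12²)/(24·100000) = -21222/1953125 m
Superposition: y = Σ y_i = 2083761/195312500 m ≈ 0.010669 m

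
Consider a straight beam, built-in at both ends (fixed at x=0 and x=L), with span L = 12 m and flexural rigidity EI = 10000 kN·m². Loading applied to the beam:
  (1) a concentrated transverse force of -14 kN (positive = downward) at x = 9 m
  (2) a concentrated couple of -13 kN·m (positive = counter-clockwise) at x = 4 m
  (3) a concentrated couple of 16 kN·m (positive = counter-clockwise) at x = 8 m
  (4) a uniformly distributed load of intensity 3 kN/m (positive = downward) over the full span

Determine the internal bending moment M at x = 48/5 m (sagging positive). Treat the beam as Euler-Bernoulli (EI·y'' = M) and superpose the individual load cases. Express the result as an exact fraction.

Load 1 — point force P=-14 kN at a=9 m (b=L-a=3):
  M_1 = Pa²(a+3b)(L-x)/L³ - Pa²b/L²  [x>a] = (-14)·9²·(9+3·3)·(12-(48/5))/12³ - (-14)·9²·3/12² = -189/40 kN·m
Load 2 — applied couple M₀=-13 kN·m at a=4 m (b=L-a=8):
  M_2 = R_Ax - M_A - M₀  [x>a] with R_A=-13/9, M_A=0 = (-13/9)·(48/5) - 0 - (-13) = -13/15 kN·m
Load 3 — applied couple M₀=16 kN·m at a=8 m (b=L-a=4):
  M_3 = R_Ax - M_A - M₀  [x>a] with R_A=16/9, M_A=16/3 = (16/9)·(48/5) - (16/3) - 16 = -64/15 kN·m
Load 4 — uniform load w=3 kN/m over full span:
  M_4 = wLx/2 - wL²/12 - wx²/2 = 3·12·(48/5)/2 - 3·12²/12 - 3·(48/5)²/2 = -36/25 kN·m
Superposition: M = Σ M_i = -6779/600 kN·m ≈ -11.298333 kN·m

M(48/5) = -6779/600 kN·m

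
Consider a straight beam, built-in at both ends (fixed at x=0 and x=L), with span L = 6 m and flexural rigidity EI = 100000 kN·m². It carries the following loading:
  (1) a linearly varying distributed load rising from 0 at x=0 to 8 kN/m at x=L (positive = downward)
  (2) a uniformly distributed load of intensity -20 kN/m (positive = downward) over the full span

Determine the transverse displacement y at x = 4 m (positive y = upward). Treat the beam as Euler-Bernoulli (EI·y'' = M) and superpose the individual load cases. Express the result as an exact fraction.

Load 1 — triangular load w₀=8 kN/m (0→w₀ over full span):
  y_1 = -w₀x²(L-x)²(x+2L)/(120LEI) = -8·4²·(6-4)²·(4+2·6)/(120·6·100000) = -16/140625 m
Load 2 — uniform load w=-20 kN/m over full span:
  y_2 = -wx²(L-x)²/(24EI) = -(-20)·4²·(6-4)²/(24·100000) = 1/1875 m
Superposition: y = Σ y_i = 59/140625 m ≈ 0.000420 m

y(4) = 59/140625 m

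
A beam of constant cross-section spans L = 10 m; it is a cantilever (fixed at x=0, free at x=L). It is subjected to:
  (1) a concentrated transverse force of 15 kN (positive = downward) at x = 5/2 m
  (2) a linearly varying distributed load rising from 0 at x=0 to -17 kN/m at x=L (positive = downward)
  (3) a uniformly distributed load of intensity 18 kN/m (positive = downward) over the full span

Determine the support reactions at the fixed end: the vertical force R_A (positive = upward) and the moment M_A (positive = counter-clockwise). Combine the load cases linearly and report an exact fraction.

R_A = 110 kN, M_A = 2225/6 kN·m

Load 1 — point force P=15 kN at a=5/2 m (b=L-a=15/2):
  R_A = P = 15 kN
  M_A = Pa = 15·(5/2) = 75/2 kN·m
Load 2 — triangular load w₀=-17 kN/m (0→w₀ over full span):
  R_A = w₀L/2 = (-17)·10/2 = -85 kN
  M_A = w₀L²/3 = (-17)·10²/3 = -1700/3 kN·m
Load 3 — uniform load w=18 kN/m over full span:
  R_A = wL = 18·10 = 180 kN
  M_A = wL²/2 = 18·10²/2 = 900 kN·m
Superposition: R_A = 110 kN, M_A = 2225/6 kN·m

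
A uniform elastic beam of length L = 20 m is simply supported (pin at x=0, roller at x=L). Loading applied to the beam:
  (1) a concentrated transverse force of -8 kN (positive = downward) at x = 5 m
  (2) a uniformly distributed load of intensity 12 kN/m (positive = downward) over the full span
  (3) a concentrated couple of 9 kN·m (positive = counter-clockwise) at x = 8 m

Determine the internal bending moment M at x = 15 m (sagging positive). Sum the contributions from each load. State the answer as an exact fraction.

Load 1 — point force P=-8 kN at a=5 m (b=L-a=15):
  M_1 = Pa(L-x)/L  [x>a] = (-8)·5·(20-15)/20 = -10 kN·m
Load 2 — uniform load w=12 kN/m over full span:
  M_2 = wx(L-x)/2 = 12·15·(20-15)/2 = 450 kN·m
Load 3 — applied couple M₀=9 kN·m at a=8 m (b=L-a=12):
  M_3 = M₀x/L - M₀  [x>a] = 9·15/20 - 9 = -9/4 kN·m
Superposition: M = Σ M_i = 1751/4 kN·m ≈ 437.750000 kN·m

M(15) = 1751/4 kN·m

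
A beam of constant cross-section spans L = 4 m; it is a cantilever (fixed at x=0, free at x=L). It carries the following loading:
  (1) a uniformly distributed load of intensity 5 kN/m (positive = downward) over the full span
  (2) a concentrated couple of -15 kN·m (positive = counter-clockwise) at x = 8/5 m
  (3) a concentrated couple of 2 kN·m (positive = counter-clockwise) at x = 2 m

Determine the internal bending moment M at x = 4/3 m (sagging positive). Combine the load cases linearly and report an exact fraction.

Load 1 — uniform load w=5 kN/m over full span:
  M_1 = -w(L-x)²/2 = -5·(4-(4/3))²/2 = -160/9 kN·m
Load 2 — applied couple M₀=-15 kN·m at a=8/5 m (b=L-a=12/5):
  M_2 = M₀  [x≤a] = (-15) = -15 kN·m
Load 3 — applied couple M₀=2 kN·m at a=2 m (b=L-a=2):
  M_3 = M₀  [x≤a] = 2 = 2 kN·m
Superposition: M = Σ M_i = -277/9 kN·m ≈ -30.777778 kN·m

M(4/3) = -277/9 kN·m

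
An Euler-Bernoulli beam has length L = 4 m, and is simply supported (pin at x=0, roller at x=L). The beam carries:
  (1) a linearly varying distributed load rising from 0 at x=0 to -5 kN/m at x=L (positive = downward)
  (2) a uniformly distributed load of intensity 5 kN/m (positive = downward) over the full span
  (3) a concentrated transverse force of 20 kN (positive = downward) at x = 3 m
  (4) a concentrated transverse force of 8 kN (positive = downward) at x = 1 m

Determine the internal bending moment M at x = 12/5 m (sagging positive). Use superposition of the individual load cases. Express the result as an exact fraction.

Load 1 — triangular load w₀=-5 kN/m (0→w₀ over full span):
  M_1 = w₀Lx/6 - w₀x³/(6L) = (-5)·4·(12/5)/6 - (-5)·(12/5)³/(6·4) = -128/25 kN·m
Load 2 — uniform load w=5 kN/m over full span:
  M_2 = wx(L-x)/2 = 5·(12/5)·(4-(12/5))/2 = 48/5 kN·m
Load 3 — point force P=20 kN at a=3 m (b=L-a=1):
  M_3 = Pbx/L  [x≤a] = 20·1·(12/5)/4 = 12 kN·m
Load 4 — point force P=8 kN at a=1 m (b=L-a=3):
  M_4 = Pa(L-x)/L  [x>a] = 8·1·(4-(12/5))/4 = 16/5 kN·m
Superposition: M = Σ M_i = 492/25 kN·m ≈ 19.680000 kN·m

M(12/5) = 492/25 kN·m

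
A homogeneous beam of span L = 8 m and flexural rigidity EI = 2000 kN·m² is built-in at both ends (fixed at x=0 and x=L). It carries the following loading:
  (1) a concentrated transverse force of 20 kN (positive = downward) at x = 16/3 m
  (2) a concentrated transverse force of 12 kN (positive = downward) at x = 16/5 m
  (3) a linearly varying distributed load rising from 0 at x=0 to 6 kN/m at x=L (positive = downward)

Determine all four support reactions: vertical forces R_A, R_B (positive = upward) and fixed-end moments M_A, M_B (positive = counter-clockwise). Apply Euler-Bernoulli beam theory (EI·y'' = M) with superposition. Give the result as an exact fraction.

Load 1 — point force P=20 kN at a=16/3 m (b=L-a=8/3):
  R_A = Pb²(3a+b)/L³ = 20·(8/3)²·(3·(16/3)+(8/3))/8³ = 140/27 kN
  M_A = Pab²/L² = 20·(16/3)·(8/3)²/8² = 320/27 kN·m
  R_B = Pa²(a+3b)/L³ = 20·(16/3)²·((16/3)+3·(8/3))/8³ = 400/27 kN
  M_B = -Pa²b/L² = -20·(16/3)²·(8/3)/8² = -640/27 kN·m
Load 2 — point force P=12 kN at a=16/5 m (b=L-a=24/5):
  R_A = Pb²(3a+b)/L³ = 12·(24/5)²·(3·(16/5)+(24/5))/8³ = 972/125 kN
  M_A = Pab²/L² = 12·(16/5)·(24/5)²/8² = 1728/125 kN·m
  R_B = Pa²(a+3b)/L³ = 12·(16/5)²·((16/5)+3·(24/5))/8³ = 528/125 kN
  M_B = -Pa²b/L² = -12·(16/5)²·(24/5)/8² = -1152/125 kN·m
Load 3 — triangular load w₀=6 kN/m (0→w₀ over full span):
  R_A = 3w₀L/20 = 3·6·8/20 = 36/5 kN
  M_A = w₀L²/30 = 6·8²/30 = 64/5 kN·m
  R_B = 7w₀L/20 = 7·6·8/20 = 84/5 kN
  M_B = -w₀L²/20 = -6·8²/20 = -96/5 kN·m
Superposition: R_A = 68044/3375 kN, M_A = 129856/3375 kN·m, R_B = 120956/3375 kN, M_B = -175904/3375 kN·m

R_A = 68044/3375 kN, M_A = 129856/3375 kN·m, R_B = 120956/3375 kN, M_B = -175904/3375 kN·m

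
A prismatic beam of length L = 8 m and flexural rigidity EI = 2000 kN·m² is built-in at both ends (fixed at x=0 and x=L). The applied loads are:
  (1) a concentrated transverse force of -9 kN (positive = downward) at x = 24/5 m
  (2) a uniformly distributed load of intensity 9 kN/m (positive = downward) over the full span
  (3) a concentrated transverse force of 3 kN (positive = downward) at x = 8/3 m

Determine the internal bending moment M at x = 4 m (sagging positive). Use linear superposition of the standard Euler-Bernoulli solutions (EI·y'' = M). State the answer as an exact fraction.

Load 1 — point force P=-9 kN at a=24/5 m (b=L-a=16/5):
  M_1 = Pb²(3a+b)x/L³ - Pab²/L²  [x≤a] = (-9)·(16/5)²·(3·(24/5)+(16/5))·4/8³ - (-9)·(24/5)·(16/5)²/8² = -144/25 kN·m
Load 2 — uniform load w=9 kN/m over full span:
  M_2 = wLx/2 - wL²/12 - wx²/2 = 9·8·4/2 - 9·8²/12 - 9·4²/2 = 24 kN·m
Load 3 — point force P=3 kN at a=8/3 m (b=L-a=16/3):
  M_3 = Pa²(a+3b)(L-x)/L³ - Pa²b/L²  [x>a] = 3·(8/3)²·((8/3)+3·(16/3))·(8-4)/8³ - 3·(8/3)²·(16/3)/8² = 4/3 kN·m
Superposition: M = Σ M_i = 1468/75 kN·m ≈ 19.573333 kN·m

M(4) = 1468/75 kN·m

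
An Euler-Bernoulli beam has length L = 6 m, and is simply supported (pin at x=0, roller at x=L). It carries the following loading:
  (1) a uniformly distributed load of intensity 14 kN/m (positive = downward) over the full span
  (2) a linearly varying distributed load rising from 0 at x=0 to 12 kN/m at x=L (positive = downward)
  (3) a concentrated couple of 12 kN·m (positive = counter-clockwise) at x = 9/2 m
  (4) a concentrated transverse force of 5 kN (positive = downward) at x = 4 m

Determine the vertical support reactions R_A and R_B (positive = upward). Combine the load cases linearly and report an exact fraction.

Load 1 — uniform load w=14 kN/m over full span:
  R_A = wL/2 = 14·6/2 = 42 kN
  R_B = wL/2 = 14·6/2 = 42 kN
Load 2 — triangular load w₀=12 kN/m (0→w₀ over full span):
  R_A = w₀L/6 = 12·6/6 = 12 kN
  R_B = w₀L/3 = 12·6/3 = 24 kN
Load 3 — applied couple M₀=12 kN·m at a=9/2 m (b=L-a=3/2):
  R_A = M₀/L = 12/6 = 2 kN
  R_B = -M₀/L = -12/6 = -2 kN
Load 4 — point force P=5 kN at a=4 m (b=L-a=2):
  R_A = Pb/L = 5·2/6 = 5/3 kN
  R_B = Pa/L = 5·4/6 = 10/3 kN
Superposition: R_A = 173/3 kN, R_B = 202/3 kN

R_A = 173/3 kN, R_B = 202/3 kN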